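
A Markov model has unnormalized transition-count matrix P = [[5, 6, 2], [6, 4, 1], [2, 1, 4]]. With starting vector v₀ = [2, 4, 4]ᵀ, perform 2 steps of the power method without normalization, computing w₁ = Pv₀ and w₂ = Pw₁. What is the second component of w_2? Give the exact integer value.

w1 = Pv₀ = (5·2 + 6·4 + 2·4; 6·2 + 4·4 + 1·4; 2·2 + 1·4 + 4·4) = (42, 32, 24)
w2 = Pw1 = (5·42 + 6·32 + 2·24; 6·42 + 4·32 + 1·24; 2·42 + 1·32 + 4·24) = (450, 404, 212)
The requested component of w2 is 404.

404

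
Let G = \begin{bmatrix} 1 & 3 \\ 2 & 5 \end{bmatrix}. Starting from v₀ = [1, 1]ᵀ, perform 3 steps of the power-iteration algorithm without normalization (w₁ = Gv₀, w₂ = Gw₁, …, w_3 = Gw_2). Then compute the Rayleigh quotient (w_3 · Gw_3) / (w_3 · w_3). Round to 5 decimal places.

w1 = Gv₀ = (1·1 + 3·1; 2·1 + 5·1) = (4, 7)
w2 = Gw1 = (1·4 + 3·7; 2·4 + 5·7) = (25, 43)
w3 = Gw2 = (154, 265)
Gw3 = (949, 1633)
w3·Gw3 = 154·949 + 265·1633 = 578891; w3·w3 = 154·154 + 265·265 = 93941
λ ≈ 578891/93941 = 6.16228

6.16228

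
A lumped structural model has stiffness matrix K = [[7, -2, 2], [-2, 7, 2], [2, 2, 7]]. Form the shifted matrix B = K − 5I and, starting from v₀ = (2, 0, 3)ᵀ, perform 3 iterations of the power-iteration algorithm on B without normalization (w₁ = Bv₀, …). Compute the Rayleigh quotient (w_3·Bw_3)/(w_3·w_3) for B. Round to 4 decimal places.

μ ≈ 3.9975

B = K − 5I has rows (2, -2, 2); (-2, 2, 2); (2, 2, 2)
w1 = Bv₀ = (10, 2, 10)
w2 = Bw1 = (36, 4, 44)
w3 = Bw2 = (152, 24, 168)
Bw3 = (592, 80, 688)
w3·Bw3 = 207488; w3·w3 = 51904; μ ≈ 207488/51904 = 3.9975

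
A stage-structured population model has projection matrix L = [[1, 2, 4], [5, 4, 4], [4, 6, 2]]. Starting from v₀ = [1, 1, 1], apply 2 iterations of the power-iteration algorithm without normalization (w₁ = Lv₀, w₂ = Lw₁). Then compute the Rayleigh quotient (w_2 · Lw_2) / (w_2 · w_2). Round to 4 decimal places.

λ ≈ 10.7841

w1 = Lv₀ = (1·1 + 2·1 + 4·1; 5·1 + 4·1 + 4·1; 4·1 + 6·1 + 2·1) = (7, 13, 12)
w2 = Lw1 = (1·7 + 2·13 + 4·12; 5·7 + 4·13 + 4·12; 4·7 + 6·13 + 2·12) = (81, 135, 130)
Lw2 = (871, 1465, 1394)
w2·Lw2 = 81·871 + 135·1465 + 130·1394 = 449546; w2·w2 = 81·81 + 135·135 + 130·130 = 41686
λ ≈ 449546/41686 = 10.7841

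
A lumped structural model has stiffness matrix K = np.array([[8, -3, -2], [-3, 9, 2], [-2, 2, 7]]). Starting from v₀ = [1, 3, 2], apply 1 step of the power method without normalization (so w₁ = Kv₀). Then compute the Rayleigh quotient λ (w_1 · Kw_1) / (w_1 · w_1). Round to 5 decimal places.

w1 = Kv₀ = (-5, 28, 18)
Kw1 = (-160, 303, 192)
w1·Kw1 = (-5)·(-160) + 28·303 + 18·192 = 12740; w1·w1 = (-5)·(-5) + 28·28 + 18·18 = 1133
λ ≈ 12740/1133 = 11.24448

λ ≈ 11.24448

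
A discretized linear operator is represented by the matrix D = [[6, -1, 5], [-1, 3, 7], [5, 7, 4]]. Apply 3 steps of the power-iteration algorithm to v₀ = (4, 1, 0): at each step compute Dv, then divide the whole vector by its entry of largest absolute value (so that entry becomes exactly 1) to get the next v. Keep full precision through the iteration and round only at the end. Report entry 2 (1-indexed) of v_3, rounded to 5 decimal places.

0.51170

Dv0 = (23.000000, -1.000000, 27.000000); divide by 27.000000 → v1 = (0.851852, -0.037037, 1.000000)
Dv1 = (10.148148, 6.037037, 8.000000); divide by 10.148148 → v2 = (1.000000, 0.594891, 0.788321)
Dv2 = (9.346715, 6.302920, 12.317518); divide by 12.317518 → v3 = (0.758815, 0.511704, 1.000000)
Requested entry of v3: 1727/3375 = 0.51170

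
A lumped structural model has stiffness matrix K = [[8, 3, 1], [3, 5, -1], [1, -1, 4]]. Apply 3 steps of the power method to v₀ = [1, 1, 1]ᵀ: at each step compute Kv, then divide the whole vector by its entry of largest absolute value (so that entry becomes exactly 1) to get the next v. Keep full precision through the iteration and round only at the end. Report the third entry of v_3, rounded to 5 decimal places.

0.11597

Kv0 = (12.000000, 7.000000, 4.000000); divide by 12.000000 → v1 = (1.000000, 0.583333, 0.333333)
Kv1 = (10.083333, 5.583333, 1.750000); divide by 10.083333 → v2 = (1.000000, 0.553719, 0.173554)
Kv2 = (9.834711, 5.595041, 1.140496); divide by 9.834711 → v3 = (1.000000, 0.568908, 0.115966)
Requested entry of v3: 138/1190 = 0.11597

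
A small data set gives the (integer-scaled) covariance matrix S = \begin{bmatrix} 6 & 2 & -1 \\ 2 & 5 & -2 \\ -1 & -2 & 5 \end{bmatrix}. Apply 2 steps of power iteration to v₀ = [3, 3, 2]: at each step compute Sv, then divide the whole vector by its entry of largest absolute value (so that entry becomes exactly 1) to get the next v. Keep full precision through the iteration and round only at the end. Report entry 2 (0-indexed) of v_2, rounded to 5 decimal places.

-0.30909

Sv0 = (22.000000, 17.000000, 1.000000); divide by 22.000000 → v1 = (1.000000, 0.772727, 0.045455)
Sv1 = (7.500000, 5.772727, -2.318182); divide by 7.500000 → v2 = (1.000000, 0.769697, -0.309091)
Requested entry of v2: -51/165 = -0.30909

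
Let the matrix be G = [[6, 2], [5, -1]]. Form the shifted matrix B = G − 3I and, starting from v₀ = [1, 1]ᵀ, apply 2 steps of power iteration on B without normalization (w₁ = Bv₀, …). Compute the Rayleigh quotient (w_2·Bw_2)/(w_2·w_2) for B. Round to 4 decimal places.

B = G − 3I has rows (3, 2); (5, -4)
w1 = Bv₀ = (3·1 + 2·1; 5·1 + (-4)·1) = (5, 1)
w2 = Bw1 = (3·5 + 2·1; 5·5 + (-4)·1) = (17, 21)
Bw2 = (93, 1)
w2·Bw2 = 1602; w2·w2 = 730; μ ≈ 1602/730 = 2.1945

2.1945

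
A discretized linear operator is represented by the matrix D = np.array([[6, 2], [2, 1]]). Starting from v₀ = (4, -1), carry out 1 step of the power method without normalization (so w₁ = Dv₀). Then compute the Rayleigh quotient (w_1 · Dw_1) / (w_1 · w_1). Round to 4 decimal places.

w1 = Dv₀ = (22, 7)
Dw1 = (146, 51)
w1·Dw1 = 22·146 + 7·51 = 3569; w1·w1 = 22·22 + 7·7 = 533
λ ≈ 3569/533 = 6.6961

λ ≈ 6.6961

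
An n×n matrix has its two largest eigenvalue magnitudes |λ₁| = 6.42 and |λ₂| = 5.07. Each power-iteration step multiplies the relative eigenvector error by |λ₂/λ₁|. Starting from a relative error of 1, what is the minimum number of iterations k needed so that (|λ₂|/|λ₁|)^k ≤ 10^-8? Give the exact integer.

|λ₂/λ₁| = 5.07/6.42 = 0.78972
Need k ≥ ln(10^-8) / ln(0.78972) = -18.4207 / -0.2361 ≈ 78.028
Smallest integer k satisfying the bound: 79

79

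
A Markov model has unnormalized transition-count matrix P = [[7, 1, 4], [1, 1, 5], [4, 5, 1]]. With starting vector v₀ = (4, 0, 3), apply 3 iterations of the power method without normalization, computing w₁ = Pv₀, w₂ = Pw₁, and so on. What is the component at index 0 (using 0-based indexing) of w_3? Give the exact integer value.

3875

w1 = Pv₀ = (40, 19, 19)
w2 = Pw1 = (375, 154, 274)
w3 = Pw2 = (3875, 1899, 2544)
The requested component of w3 is 3875.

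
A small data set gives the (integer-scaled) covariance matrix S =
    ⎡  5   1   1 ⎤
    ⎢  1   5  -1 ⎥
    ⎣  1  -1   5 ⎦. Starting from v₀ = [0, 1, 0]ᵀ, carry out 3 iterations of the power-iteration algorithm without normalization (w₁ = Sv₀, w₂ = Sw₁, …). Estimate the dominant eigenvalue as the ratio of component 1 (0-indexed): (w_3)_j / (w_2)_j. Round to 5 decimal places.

w1 = Sv₀ = (1, 5, -1)
w2 = Sw1 = (9, 27, -9)
w3 = Sw2 = (63, 153, -63)
Ratio at component: 153 / 27 = 5.66667

λ ≈ 5.66667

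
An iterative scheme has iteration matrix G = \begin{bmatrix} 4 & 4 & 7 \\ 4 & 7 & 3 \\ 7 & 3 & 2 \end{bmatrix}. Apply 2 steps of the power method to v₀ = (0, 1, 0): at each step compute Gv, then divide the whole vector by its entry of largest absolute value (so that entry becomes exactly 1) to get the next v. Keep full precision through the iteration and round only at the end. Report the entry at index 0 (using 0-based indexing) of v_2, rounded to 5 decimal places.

Gv0 = (4.000000, 7.000000, 3.000000); divide by 7.000000 → v1 = (0.571429, 1.000000, 0.428571)
Gv1 = (9.285714, 10.571429, 7.857143); divide by 10.571429 → v2 = (0.878378, 1.000000, 0.743243)
Requested entry of v2: 65/74 = 0.87838

0.87838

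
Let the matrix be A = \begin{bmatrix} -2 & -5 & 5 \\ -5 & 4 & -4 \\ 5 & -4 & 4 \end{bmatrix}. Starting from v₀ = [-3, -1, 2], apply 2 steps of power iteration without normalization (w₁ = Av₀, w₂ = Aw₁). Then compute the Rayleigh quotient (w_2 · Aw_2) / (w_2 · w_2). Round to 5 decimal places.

-1.20354

w1 = Av₀ = (21, 3, -3)
w2 = Aw1 = (-72, -81, 81)
Aw2 = (954, -288, 288)
w2·Aw2 = (-72)·954 + (-81)·(-288) + 81·288 = -22032; w2·w2 = (-72)·(-72) + (-81)·(-81) + 81·81 = 18306
λ ≈ -22032/18306 = -1.20354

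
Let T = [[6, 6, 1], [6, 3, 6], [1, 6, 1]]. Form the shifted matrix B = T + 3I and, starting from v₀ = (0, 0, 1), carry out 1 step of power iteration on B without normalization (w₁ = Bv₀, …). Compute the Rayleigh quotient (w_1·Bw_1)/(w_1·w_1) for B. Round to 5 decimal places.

B = T + 3I has rows (9, 6, 1); (6, 6, 6); (1, 6, 4)
w1 = Bv₀ = (1, 6, 4)
Bw1 = (49, 66, 53)
w1·Bw1 = 657; w1·w1 = 53; μ ≈ 657/53 = 12.39623

12.39623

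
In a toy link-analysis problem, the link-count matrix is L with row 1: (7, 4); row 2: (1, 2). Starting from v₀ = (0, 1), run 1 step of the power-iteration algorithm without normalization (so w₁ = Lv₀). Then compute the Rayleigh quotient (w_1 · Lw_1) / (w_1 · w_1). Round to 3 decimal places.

w1 = Lv₀ = (4, 2)
Lw1 = (36, 8)
w1·Lw1 = 4·36 + 2·8 = 160; w1·w1 = 4·4 + 2·2 = 20
λ ≈ 160/20 = 8.000

λ ≈ 8.000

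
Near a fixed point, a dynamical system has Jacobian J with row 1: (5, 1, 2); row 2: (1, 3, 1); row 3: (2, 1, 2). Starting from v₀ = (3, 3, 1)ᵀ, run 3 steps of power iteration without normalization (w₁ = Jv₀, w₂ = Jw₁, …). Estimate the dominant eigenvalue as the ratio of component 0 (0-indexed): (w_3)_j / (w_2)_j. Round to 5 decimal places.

w1 = Jv₀ = (5·3 + 1·3 + 2·1; 1·3 + 3·3 + 1·1; 2·3 + 1·3 + 2·1) = (20, 13, 11)
w2 = Jw1 = (5·20 + 1·13 + 2·11; 1·20 + 3·13 + 1·11; 2·20 + 1·13 + 2·11) = (135, 70, 75)
w3 = Jw2 = (895, 420, 490)
Ratio at component: 895 / 135 = 6.62963

6.62963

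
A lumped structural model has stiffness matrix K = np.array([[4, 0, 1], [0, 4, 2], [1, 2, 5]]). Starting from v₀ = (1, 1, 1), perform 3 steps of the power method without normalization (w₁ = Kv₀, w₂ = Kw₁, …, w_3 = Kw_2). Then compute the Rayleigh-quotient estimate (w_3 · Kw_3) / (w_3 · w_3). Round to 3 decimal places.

w1 = Kv₀ = (4·1 + 0·1 + 1·1; 0·1 + 4·1 + 2·1; 1·1 + 2·1 + 5·1) = (5, 6, 8)
w2 = Kw1 = (4·5 + 0·6 + 1·8; 0·5 + 4·6 + 2·8; 1·5 + 2·6 + 5·8) = (28, 40, 57)
w3 = Kw2 = (169, 274, 393)
Kw3 = (1069, 1882, 2682)
w3·Kw3 = 169·1069 + 274·1882 + 393·2682 = 1750355; w3·w3 = 169·169 + 274·274 + 393·393 = 258086
λ ≈ 1750355/258086 = 6.782

λ ≈ 6.782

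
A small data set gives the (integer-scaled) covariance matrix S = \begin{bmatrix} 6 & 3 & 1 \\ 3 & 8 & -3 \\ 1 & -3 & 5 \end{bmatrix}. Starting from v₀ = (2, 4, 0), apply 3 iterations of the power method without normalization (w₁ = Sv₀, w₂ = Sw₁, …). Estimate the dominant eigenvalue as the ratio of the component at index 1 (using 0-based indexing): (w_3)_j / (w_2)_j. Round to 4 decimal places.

λ ≈ 10.8670

w1 = Sv₀ = (24, 38, -10)
w2 = Sw1 = (248, 406, -140)
w3 = Sw2 = (2566, 4412, -1670)
Ratio at component: 4412 / 406 = 10.8670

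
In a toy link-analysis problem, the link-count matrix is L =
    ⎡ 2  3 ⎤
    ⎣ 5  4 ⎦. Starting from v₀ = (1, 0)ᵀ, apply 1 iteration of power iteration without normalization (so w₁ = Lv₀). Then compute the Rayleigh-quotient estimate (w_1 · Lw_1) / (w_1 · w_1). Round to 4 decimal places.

w1 = Lv₀ = (2, 5)
Lw1 = (19, 30)
w1·Lw1 = 2·19 + 5·30 = 188; w1·w1 = 2·2 + 5·5 = 29
λ ≈ 188/29 = 6.4828

6.4828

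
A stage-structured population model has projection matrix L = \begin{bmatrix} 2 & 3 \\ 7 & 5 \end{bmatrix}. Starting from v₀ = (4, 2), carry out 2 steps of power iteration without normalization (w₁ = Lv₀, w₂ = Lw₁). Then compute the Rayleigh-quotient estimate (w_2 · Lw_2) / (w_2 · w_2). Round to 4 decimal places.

w1 = Lv₀ = (14, 38)
w2 = Lw1 = (142, 288)
Lw2 = (1148, 2434)
w2·Lw2 = 142·1148 + 288·2434 = 864008; w2·w2 = 142·142 + 288·288 = 103108
λ ≈ 864008/103108 = 8.3796

λ ≈ 8.3796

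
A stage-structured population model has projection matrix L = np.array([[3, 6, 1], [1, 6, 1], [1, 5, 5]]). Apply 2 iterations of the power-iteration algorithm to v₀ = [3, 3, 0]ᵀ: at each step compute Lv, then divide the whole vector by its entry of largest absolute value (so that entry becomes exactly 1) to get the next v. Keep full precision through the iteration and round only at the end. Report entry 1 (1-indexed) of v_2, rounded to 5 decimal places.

1.00000

Lv0 = (27.000000, 21.000000, 18.000000); divide by 27.000000 → v1 = (1.000000, 0.777778, 0.666667)
Lv1 = (8.333333, 6.333333, 8.222222); divide by 8.333333 → v2 = (1.000000, 0.760000, 0.986667)
Requested entry of v2: 225/225 = 1.00000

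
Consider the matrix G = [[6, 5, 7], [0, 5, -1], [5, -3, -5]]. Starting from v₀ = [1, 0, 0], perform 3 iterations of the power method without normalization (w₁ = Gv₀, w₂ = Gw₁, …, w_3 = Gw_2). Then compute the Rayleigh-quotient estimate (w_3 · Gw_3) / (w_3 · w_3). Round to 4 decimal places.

λ ≈ 7.5188

w1 = Gv₀ = (6, 0, 5)
w2 = Gw1 = (71, -5, 5)
w3 = Gw2 = (436, -30, 345)
Gw3 = (4881, -495, 545)
w3·Gw3 = 436·4881 + (-30)·(-495) + 345·545 = 2330991; w3·w3 = 436·436 + (-30)·(-30) + 345·345 = 310021
λ ≈ 2330991/310021 = 7.5188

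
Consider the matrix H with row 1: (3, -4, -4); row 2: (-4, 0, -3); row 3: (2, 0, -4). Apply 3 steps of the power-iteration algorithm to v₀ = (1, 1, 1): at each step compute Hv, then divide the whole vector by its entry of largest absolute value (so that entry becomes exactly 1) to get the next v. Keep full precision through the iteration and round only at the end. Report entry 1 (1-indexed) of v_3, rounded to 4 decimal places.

Hv0 = (-5.00000, -7.00000, -2.00000); divide by -7.00000 → v1 = (0.71429, 1.00000, 0.28571)
Hv1 = (-3.00000, -3.71429, 0.28571); divide by -3.71429 → v2 = (0.80769, 1.00000, -0.07692)
Hv2 = (-1.26923, -3.00000, 1.92308); divide by -3.00000 → v3 = (0.42308, 1.00000, -0.64103)
Requested entry of v3: -33/-78 = 0.4231

0.4231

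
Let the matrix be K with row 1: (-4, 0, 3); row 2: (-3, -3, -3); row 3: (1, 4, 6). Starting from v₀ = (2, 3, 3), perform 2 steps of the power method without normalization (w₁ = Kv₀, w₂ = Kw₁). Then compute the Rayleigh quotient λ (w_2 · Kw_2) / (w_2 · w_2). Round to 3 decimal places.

3.276

w1 = Kv₀ = (1, -24, 32)
w2 = Kw1 = (92, -27, 97)
Kw2 = (-77, -486, 566)
w2·Kw2 = 92·(-77) + (-27)·(-486) + 97·566 = 60940; w2·w2 = 92·92 + (-27)·(-27) + 97·97 = 18602
λ ≈ 60940/18602 = 3.276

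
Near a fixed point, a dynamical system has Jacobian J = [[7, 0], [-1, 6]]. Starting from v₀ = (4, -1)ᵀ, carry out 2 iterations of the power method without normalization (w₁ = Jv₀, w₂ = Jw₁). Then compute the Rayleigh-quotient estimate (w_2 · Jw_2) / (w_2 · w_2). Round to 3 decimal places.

w1 = Jv₀ = (7·4 + 0·(-1); (-1)·4 + 6·(-1)) = (28, -10)
w2 = Jw1 = (7·28 + 0·(-10); (-1)·28 + 6·(-10)) = (196, -88)
Jw2 = (1372, -724)
w2·Jw2 = 196·1372 + (-88)·(-724) = 332624; w2·w2 = 196·196 + (-88)·(-88) = 46160
λ ≈ 332624/46160 = 7.206

7.206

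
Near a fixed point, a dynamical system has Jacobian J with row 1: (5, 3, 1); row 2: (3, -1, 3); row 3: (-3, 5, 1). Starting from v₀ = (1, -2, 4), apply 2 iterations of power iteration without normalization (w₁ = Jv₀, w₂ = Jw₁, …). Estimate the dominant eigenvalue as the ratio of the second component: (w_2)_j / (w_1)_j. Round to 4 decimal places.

w1 = Jv₀ = (3, 17, -9)
w2 = Jw1 = (57, -35, 67)
Ratio at component: -35 / 17 = -2.0588

-2.0588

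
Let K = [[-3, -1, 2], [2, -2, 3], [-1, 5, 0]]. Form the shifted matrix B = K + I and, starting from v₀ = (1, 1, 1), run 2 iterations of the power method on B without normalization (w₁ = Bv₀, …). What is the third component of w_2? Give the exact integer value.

B = K + I has rows (-2, -1, 2); (2, -1, 3); (-1, 5, 1)
w1 = Bv₀ = (-1, 4, 5)
w2 = Bw1 = (8, 9, 26)
Requested component of w2: 26

26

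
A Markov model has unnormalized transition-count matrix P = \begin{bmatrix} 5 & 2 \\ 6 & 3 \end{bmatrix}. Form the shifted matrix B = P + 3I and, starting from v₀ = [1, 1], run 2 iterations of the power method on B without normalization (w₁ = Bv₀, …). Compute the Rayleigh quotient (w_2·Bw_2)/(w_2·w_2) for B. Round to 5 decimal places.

10.65496

B = P + 3I has rows (8, 2); (6, 6)
w1 = Bv₀ = (10, 12)
w2 = Bw1 = (104, 132)
Bw2 = (1096, 1416)
w2·Bw2 = 300896; w2·w2 = 28240; μ ≈ 300896/28240 = 10.65496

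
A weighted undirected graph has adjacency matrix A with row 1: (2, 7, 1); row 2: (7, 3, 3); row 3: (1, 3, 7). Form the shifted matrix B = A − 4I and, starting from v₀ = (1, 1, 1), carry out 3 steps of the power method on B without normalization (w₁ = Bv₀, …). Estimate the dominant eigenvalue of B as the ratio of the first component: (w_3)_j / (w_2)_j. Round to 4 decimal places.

B = A − 4I has rows (-2, 7, 1); (7, -1, 3); (1, 3, 3)
w1 = Bv₀ = ((-2)·1 + 7·1 + 1·1; 7·1 + (-1)·1 + 3·1; 1·1 + 3·1 + 3·1) = (6, 9, 7)
w2 = Bw1 = ((-2)·6 + 7·9 + 1·7; 7·6 + (-1)·9 + 3·7; 1·6 + 3·9 + 3·7) = (58, 54, 54)
w3 = Bw2 = (316, 514, 382)
Ratio: 316/58 = 5.4483

μ ≈ 5.4483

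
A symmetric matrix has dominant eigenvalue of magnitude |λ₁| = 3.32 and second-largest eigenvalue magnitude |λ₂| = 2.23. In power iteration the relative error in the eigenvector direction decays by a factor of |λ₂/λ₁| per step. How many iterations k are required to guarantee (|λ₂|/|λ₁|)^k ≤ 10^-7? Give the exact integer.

|λ₂/λ₁| = 2.23/3.32 = 0.67169
Need k ≥ ln(10^-7) / ln(0.67169) = -16.1181 / -0.3980 ≈ 40.501
Smallest integer k satisfying the bound: 41

41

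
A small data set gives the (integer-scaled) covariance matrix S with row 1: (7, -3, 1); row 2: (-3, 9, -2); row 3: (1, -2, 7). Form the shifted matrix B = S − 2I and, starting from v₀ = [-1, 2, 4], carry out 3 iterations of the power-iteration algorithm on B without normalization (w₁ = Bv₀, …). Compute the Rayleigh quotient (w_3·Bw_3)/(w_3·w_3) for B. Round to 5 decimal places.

8.27327

B = S − 2I has rows (5, -3, 1); (-3, 7, -2); (1, -2, 5)
w1 = Bv₀ = (5·(-1) + (-3)·2 + 1·4; (-3)·(-1) + 7·2 + (-2)·4; 1·(-1) + (-2)·2 + 5·4) = (-7, 9, 15)
w2 = Bw1 = (5·(-7) + (-3)·9 + 1·15; (-3)·(-7) + 7·9 + (-2)·15; 1·(-7) + (-2)·9 + 5·15) = (-47, 54, 50)
w3 = Bw2 = (-347, 419, 95)
Bw3 = (-2897, 3784, -710)
w3·Bw3 = 2523305; w3·w3 = 304995; μ ≈ 2523305/304995 = 8.27327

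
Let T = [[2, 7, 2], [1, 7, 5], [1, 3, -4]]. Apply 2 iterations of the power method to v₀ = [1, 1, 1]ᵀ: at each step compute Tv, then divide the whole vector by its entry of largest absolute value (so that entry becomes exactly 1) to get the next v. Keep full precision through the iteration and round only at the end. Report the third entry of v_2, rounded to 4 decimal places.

Tv0 = (11.00000, 13.00000, 0.00000); divide by 13.00000 → v1 = (0.84615, 1.00000, 0.00000)
Tv1 = (8.69231, 7.84615, 3.84615); divide by 8.69231 → v2 = (1.00000, 0.90265, 0.44248)
Requested entry of v2: 50/113 = 0.4425

0.4425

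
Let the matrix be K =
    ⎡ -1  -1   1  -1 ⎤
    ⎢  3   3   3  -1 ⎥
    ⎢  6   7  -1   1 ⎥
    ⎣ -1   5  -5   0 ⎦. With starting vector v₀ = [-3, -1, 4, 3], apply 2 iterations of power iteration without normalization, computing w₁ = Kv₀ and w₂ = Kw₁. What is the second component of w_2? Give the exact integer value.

-50

w1 = Kv₀ = (5, -3, -26, -22)
w2 = Kw1 = (-6, -50, 13, 110)
The requested component of w2 is -50.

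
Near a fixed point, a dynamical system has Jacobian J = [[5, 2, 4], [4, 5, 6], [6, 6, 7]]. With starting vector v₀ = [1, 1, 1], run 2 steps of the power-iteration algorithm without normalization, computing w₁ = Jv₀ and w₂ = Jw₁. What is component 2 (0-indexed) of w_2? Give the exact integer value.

289

w1 = Jv₀ = (5·1 + 2·1 + 4·1; 4·1 + 5·1 + 6·1; 6·1 + 6·1 + 7·1) = (11, 15, 19)
w2 = Jw1 = (5·11 + 2·15 + 4·19; 4·11 + 5·15 + 6·19; 6·11 + 6·15 + 7·19) = (161, 233, 289)
The requested component of w2 is 289.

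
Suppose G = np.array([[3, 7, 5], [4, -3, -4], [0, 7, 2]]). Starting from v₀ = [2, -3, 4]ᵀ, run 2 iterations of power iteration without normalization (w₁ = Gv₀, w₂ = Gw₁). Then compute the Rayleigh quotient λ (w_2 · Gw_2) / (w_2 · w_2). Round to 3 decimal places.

w1 = Gv₀ = (3·2 + 7·(-3) + 5·4; 4·2 + (-3)·(-3) + (-4)·4; 0·2 + 7·(-3) + 2·4) = (5, 1, -13)
w2 = Gw1 = (3·5 + 7·1 + 5·(-13); 4·5 + (-3)·1 + (-4)·(-13); 0·5 + 7·1 + 2·(-13)) = (-43, 69, -19)
Gw2 = (259, -303, 445)
w2·Gw2 = (-43)·259 + 69·(-303) + (-19)·445 = -40499; w2·w2 = (-43)·(-43) + 69·69 + (-19)·(-19) = 6971
λ ≈ -40499/6971 = -5.810

λ ≈ -5.810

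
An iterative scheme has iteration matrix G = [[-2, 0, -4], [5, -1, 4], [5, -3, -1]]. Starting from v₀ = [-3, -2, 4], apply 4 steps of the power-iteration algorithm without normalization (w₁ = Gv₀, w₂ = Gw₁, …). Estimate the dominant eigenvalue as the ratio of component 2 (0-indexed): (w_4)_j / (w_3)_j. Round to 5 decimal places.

-1.89182

w1 = Gv₀ = ((-2)·(-3) + 0·(-2) + (-4)·4; 5·(-3) + (-1)·(-2) + 4·4; 5·(-3) + (-3)·(-2) + (-1)·4) = (-10, 3, -13)
w2 = Gw1 = ((-2)·(-10) + 0·3 + (-4)·(-13); 5·(-10) + (-1)·3 + 4·(-13); 5·(-10) + (-3)·3 + (-1)·(-13)) = (72, -105, -46)
w3 = Gw2 = (40, 281, 721)
w4 = Gw3 = (-2964, 2803, -1364)
Ratio at component: -1364 / 721 = -1.89182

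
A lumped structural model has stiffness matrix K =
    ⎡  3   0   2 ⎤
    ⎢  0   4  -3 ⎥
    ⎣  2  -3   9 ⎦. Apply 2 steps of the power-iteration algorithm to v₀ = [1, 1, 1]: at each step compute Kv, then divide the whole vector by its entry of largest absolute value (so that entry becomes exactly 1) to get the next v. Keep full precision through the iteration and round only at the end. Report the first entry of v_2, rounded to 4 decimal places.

0.3924

Kv0 = (5.00000, 1.00000, 8.00000); divide by 8.00000 → v1 = (0.62500, 0.12500, 1.00000)
Kv1 = (3.87500, -2.50000, 9.87500); divide by 9.87500 → v2 = (0.39241, -0.25316, 1.00000)
Requested entry of v2: 31/79 = 0.3924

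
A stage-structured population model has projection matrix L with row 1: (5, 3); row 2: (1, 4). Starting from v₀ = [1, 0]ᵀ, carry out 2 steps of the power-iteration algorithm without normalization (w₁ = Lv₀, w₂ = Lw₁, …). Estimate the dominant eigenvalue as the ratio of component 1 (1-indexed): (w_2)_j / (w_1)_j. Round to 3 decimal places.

λ ≈ 5.600

w1 = Lv₀ = (5·1 + 3·0; 1·1 + 4·0) = (5, 1)
w2 = Lw1 = (5·5 + 3·1; 1·5 + 4·1) = (28, 9)
Ratio at component: 28 / 5 = 5.600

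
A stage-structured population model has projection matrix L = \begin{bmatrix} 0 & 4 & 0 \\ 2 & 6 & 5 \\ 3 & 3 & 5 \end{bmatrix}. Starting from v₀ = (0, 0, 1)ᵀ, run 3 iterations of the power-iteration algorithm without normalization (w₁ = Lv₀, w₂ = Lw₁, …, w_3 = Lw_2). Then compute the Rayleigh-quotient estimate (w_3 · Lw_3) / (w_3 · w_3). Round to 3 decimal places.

10.513

w1 = Lv₀ = (0, 5, 5)
w2 = Lw1 = (20, 55, 40)
w3 = Lw2 = (220, 570, 425)
Lw3 = (2280, 5985, 4495)
w3·Lw3 = 220·2280 + 570·5985 + 425·4495 = 5823425; w3·w3 = 220·220 + 570·570 + 425·425 = 553925
λ ≈ 5823425/553925 = 10.513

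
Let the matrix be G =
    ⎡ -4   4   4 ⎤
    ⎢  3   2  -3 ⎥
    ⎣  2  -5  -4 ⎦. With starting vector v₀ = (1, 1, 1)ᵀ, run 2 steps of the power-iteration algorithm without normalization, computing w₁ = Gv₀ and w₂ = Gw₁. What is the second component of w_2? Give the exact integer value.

37

w1 = Gv₀ = ((-4)·1 + 4·1 + 4·1; 3·1 + 2·1 + (-3)·1; 2·1 + (-5)·1 + (-4)·1) = (4, 2, -7)
w2 = Gw1 = ((-4)·4 + 4·2 + 4·(-7); 3·4 + 2·2 + (-3)·(-7); 2·4 + (-5)·2 + (-4)·(-7)) = (-36, 37, 26)
The requested component of w2 is 37.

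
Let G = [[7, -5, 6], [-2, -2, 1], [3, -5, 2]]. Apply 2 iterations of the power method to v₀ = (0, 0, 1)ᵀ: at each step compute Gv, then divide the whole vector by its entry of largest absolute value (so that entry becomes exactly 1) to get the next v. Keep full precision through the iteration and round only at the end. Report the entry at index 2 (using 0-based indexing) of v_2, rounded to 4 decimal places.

Gv0 = (6.00000, 1.00000, 2.00000); divide by 6.00000 → v1 = (1.00000, 0.16667, 0.33333)
Gv1 = (8.16667, -2.00000, 2.83333); divide by 8.16667 → v2 = (1.00000, -0.24490, 0.34694)
Requested entry of v2: 17/49 = 0.3469

0.3469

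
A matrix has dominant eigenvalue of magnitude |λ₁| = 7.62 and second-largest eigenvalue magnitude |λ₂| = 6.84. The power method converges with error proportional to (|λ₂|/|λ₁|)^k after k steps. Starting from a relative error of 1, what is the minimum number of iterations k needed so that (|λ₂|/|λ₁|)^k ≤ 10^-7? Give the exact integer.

|λ₂/λ₁| = 6.84/7.62 = 0.89764
Need k ≥ ln(10^-7) / ln(0.89764) = -16.1181 / -0.1080 ≈ 149.257
Smallest integer k satisfying the bound: 150

150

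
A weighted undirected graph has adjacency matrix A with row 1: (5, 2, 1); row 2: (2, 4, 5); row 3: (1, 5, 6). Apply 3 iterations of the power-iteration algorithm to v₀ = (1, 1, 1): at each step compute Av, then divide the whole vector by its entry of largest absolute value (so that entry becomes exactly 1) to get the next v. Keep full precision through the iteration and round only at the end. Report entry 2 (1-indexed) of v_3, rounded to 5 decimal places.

0.87803

Av0 = (8.000000, 11.000000, 12.000000); divide by 12.000000 → v1 = (0.666667, 0.916667, 1.000000)
Av1 = (6.166667, 10.000000, 11.250000); divide by 11.250000 → v2 = (0.548148, 0.888889, 1.000000)
Av2 = (5.518519, 9.651852, 10.992593); divide by 10.992593 → v3 = (0.502022, 0.878032, 1.000000)
Requested entry of v3: 1303/1484 = 0.87803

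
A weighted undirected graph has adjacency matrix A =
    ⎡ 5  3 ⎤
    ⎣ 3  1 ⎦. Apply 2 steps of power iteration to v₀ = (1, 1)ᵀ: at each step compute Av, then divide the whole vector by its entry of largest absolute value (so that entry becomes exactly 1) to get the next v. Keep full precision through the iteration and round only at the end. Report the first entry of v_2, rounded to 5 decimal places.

Av0 = (8.000000, 4.000000); divide by 8.000000 → v1 = (1.000000, 0.500000)
Av1 = (6.500000, 3.500000); divide by 6.500000 → v2 = (1.000000, 0.538462)
Requested entry of v2: 52/52 = 1.00000

1.00000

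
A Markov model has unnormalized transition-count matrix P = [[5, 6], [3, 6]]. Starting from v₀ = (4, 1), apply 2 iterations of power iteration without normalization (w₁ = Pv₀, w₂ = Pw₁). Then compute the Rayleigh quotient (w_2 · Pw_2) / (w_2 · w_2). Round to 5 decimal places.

w1 = Pv₀ = (5·4 + 6·1; 3·4 + 6·1) = (26, 18)
w2 = Pw1 = (5·26 + 6·18; 3·26 + 6·18) = (238, 186)
Pw2 = (2306, 1830)
w2·Pw2 = 238·2306 + 186·1830 = 889208; w2·w2 = 238·238 + 186·186 = 91240
λ ≈ 889208/91240 = 9.74581

9.74581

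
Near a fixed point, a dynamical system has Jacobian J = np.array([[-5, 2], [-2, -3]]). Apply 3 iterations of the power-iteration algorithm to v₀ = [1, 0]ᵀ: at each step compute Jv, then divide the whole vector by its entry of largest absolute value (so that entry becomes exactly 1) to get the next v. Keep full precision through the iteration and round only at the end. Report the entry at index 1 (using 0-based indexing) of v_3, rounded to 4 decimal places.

Jv0 = (-5.00000, -2.00000); divide by -5.00000 → v1 = (1.00000, 0.40000)
Jv1 = (-4.20000, -3.20000); divide by -4.20000 → v2 = (1.00000, 0.76190)
Jv2 = (-3.47619, -4.28571); divide by -4.28571 → v3 = (0.81111, 1.00000)
Requested entry of v3: -90/-90 = 1.0000

1.0000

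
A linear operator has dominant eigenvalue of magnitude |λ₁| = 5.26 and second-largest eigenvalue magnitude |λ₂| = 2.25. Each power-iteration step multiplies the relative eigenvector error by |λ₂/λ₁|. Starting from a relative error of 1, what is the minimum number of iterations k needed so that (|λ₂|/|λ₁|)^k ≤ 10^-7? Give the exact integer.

|λ₂/λ₁| = 2.25/5.26 = 0.42776
Need k ≥ ln(10^-7) / ln(0.42776) = -16.1181 / -0.8492 ≈ 18.980
Smallest integer k satisfying the bound: 19

19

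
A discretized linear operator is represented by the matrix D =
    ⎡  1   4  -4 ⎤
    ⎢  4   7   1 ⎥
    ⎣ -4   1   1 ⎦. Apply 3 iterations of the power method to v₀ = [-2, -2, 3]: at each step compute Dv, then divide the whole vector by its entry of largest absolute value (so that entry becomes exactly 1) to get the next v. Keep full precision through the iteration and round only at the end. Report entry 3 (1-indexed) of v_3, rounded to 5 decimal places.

-0.20700

Dv0 = (-22.000000, -19.000000, 9.000000); divide by -22.000000 → v1 = (1.000000, 0.863636, -0.409091)
Dv1 = (6.090909, 9.636364, -3.545455); divide by 9.636364 → v2 = (0.632075, 1.000000, -0.367925)
Dv2 = (6.103774, 9.160377, -1.896226); divide by 9.160377 → v3 = (0.666323, 1.000000, -0.207003)
Requested entry of v3: 402/-1942 = -0.20700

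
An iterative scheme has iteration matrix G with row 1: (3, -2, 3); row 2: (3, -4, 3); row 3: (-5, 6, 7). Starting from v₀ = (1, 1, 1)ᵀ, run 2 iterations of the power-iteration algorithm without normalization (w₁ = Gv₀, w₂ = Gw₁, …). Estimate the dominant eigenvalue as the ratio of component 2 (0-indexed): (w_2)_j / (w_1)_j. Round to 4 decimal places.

6.0000

w1 = Gv₀ = (3·1 + (-2)·1 + 3·1; 3·1 + (-4)·1 + 3·1; (-5)·1 + 6·1 + 7·1) = (4, 2, 8)
w2 = Gw1 = (3·4 + (-2)·2 + 3·8; 3·4 + (-4)·2 + 3·8; (-5)·4 + 6·2 + 7·8) = (32, 28, 48)
Ratio at component: 48 / 8 = 6.0000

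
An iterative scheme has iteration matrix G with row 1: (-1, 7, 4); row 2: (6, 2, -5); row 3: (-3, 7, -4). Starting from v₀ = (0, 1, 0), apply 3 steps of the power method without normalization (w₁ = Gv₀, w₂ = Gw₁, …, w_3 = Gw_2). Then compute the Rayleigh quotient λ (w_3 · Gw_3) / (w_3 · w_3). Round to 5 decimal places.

w1 = Gv₀ = ((-1)·0 + 7·1 + 4·0; 6·0 + 2·1 + (-5)·0; (-3)·0 + 7·1 + (-4)·0) = (7, 2, 7)
w2 = Gw1 = ((-1)·7 + 7·2 + 4·7; 6·7 + 2·2 + (-5)·7; (-3)·7 + 7·2 + (-4)·7) = (35, 11, -35)
w3 = Gw2 = (-98, 407, 112)
Gw3 = (3395, -334, 2695)
w3·Gw3 = (-98)·3395 + 407·(-334) + 112·2695 = -166808; w3·w3 = (-98)·(-98) + 407·407 + 112·112 = 187797
λ ≈ -166808/187797 = -0.88824

λ ≈ -0.88824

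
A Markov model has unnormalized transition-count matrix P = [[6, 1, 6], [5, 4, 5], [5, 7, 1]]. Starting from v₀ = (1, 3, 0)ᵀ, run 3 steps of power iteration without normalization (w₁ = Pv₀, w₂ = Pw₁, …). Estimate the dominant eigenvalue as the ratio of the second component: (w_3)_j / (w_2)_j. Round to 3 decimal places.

λ ≈ 12.580

w1 = Pv₀ = (9, 17, 26)
w2 = Pw1 = (227, 243, 190)
w3 = Pw2 = (2745, 3057, 3026)
Ratio at component: 3057 / 243 = 12.580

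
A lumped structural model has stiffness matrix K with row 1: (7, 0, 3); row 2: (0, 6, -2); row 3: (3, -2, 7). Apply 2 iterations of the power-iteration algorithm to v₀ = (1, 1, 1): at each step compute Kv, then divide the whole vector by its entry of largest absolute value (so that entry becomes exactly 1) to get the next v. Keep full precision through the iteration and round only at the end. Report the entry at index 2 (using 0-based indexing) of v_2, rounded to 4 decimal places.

0.8298

Kv0 = (10.00000, 4.00000, 8.00000); divide by 10.00000 → v1 = (1.00000, 0.40000, 0.80000)
Kv1 = (9.40000, 0.80000, 7.80000); divide by 9.40000 → v2 = (1.00000, 0.08511, 0.82979)
Requested entry of v2: 78/94 = 0.8298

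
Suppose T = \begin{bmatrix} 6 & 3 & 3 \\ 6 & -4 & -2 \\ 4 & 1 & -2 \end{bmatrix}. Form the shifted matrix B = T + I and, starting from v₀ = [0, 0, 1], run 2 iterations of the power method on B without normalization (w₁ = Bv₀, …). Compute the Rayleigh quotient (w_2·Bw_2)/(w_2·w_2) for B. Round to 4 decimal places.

μ ≈ 2.4495

B = T + I has rows (7, 3, 3); (6, -3, -2); (4, 1, -1)
w1 = Bv₀ = (7·0 + 3·0 + 3·1; 6·0 + (-3)·0 + (-2)·1; 4·0 + 1·0 + (-1)·1) = (3, -2, -1)
w2 = Bw1 = (7·3 + 3·(-2) + 3·(-1); 6·3 + (-3)·(-2) + (-2)·(-1); 4·3 + 1·(-2) + (-1)·(-1)) = (12, 26, 11)
Bw2 = (195, -28, 63)
w2·Bw2 = 2305; w2·w2 = 941; μ ≈ 2305/941 = 2.4495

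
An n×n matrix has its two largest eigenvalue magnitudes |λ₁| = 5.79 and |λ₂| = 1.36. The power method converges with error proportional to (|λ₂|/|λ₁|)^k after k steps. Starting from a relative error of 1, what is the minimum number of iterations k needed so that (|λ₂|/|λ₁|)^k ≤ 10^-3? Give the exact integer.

5

|λ₂/λ₁| = 1.36/5.79 = 0.23489
Need k ≥ ln(10^-3) / ln(0.23489) = -6.9078 / -1.4486 ≈ 4.768
Smallest integer k satisfying the bound: 5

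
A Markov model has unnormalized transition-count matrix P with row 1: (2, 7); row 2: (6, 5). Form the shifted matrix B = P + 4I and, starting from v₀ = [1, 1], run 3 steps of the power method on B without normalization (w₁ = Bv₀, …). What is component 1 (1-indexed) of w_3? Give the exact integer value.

B = P + 4I has rows (6, 7); (6, 9)
w1 = Bv₀ = (6·1 + 7·1; 6·1 + 9·1) = (13, 15)
w2 = Bw1 = (6·13 + 7·15; 6·13 + 9·15) = (183, 213)
w3 = Bw2 = (2589, 3015)
Requested component of w3: 2589

2589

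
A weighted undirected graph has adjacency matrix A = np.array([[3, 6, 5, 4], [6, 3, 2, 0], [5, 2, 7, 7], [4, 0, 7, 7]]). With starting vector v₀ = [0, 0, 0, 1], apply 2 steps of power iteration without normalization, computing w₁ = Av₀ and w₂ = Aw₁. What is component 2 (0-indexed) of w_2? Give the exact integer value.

118

w1 = Av₀ = (3·0 + 6·0 + 5·0 + 4·1; 6·0 + 3·0 + 2·0 + 0·1; 5·0 + 2·0 + 7·0 + 7·1; 4·0 + 0·0 + 7·0 + 7·1) = (4, 0, 7, 7)
w2 = Aw1 = (3·4 + 6·0 + 5·7 + 4·7; 6·4 + 3·0 + 2·7 + 0·7; 5·4 + 2·0 + 7·7 + 7·7; 4·4 + 0·0 + 7·7 + 7·7) = (75, 38, 118, 114)
The requested component of w2 is 118.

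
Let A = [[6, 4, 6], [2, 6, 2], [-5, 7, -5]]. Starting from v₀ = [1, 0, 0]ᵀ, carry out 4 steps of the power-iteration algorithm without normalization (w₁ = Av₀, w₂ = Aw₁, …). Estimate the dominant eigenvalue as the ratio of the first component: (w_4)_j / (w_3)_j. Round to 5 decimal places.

w1 = Av₀ = (6·1 + 4·0 + 6·0; 2·1 + 6·0 + 2·0; (-5)·1 + 7·0 + (-5)·0) = (6, 2, -5)
w2 = Aw1 = (6·6 + 4·2 + 6·(-5); 2·6 + 6·2 + 2·(-5); (-5)·6 + 7·2 + (-5)·(-5)) = (14, 14, 9)
w3 = Aw2 = (194, 130, -17)
w4 = Aw3 = (1582, 1134, 25)
Ratio at component: 1582 / 194 = 8.15464

8.15464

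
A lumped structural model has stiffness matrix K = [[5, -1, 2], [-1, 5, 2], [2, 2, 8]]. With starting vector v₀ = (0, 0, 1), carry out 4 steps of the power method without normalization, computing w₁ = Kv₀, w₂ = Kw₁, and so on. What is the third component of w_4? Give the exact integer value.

6336

w1 = Kv₀ = (5·0 + (-1)·0 + 2·1; (-1)·0 + 5·0 + 2·1; 2·0 + 2·0 + 8·1) = (2, 2, 8)
w2 = Kw1 = (5·2 + (-1)·2 + 2·8; (-1)·2 + 5·2 + 2·8; 2·2 + 2·2 + 8·8) = (24, 24, 72)
w3 = Kw2 = (240, 240, 672)
w4 = Kw3 = (2304, 2304, 6336)
The requested component of w4 is 6336.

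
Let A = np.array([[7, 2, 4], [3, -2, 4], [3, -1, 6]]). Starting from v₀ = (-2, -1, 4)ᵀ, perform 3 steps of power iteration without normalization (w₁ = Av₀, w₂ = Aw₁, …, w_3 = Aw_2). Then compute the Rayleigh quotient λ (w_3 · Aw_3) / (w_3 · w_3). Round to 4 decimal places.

w1 = Av₀ = (7·(-2) + 2·(-1) + 4·4; 3·(-2) + (-2)·(-1) + 4·4; 3·(-2) + (-1)·(-1) + 6·4) = (0, 12, 19)
w2 = Aw1 = (7·0 + 2·12 + 4·19; 3·0 + (-2)·12 + 4·19; 3·0 + (-1)·12 + 6·19) = (100, 52, 102)
w3 = Aw2 = (1212, 604, 860)
Aw3 = (13132, 5868, 8192)
w3·Aw3 = 1212·13132 + 604·5868 + 860·8192 = 26505376; w3·w3 = 1212·1212 + 604·604 + 860·860 = 2573360
λ ≈ 26505376/2573360 = 10.2999

10.2999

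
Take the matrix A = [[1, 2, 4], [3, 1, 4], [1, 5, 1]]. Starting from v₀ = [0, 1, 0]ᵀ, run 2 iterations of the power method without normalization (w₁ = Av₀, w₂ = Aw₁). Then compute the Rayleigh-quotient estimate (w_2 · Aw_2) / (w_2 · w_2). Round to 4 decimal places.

w1 = Av₀ = (1·0 + 2·1 + 4·0; 3·0 + 1·1 + 4·0; 1·0 + 5·1 + 1·0) = (2, 1, 5)
w2 = Aw1 = (1·2 + 2·1 + 4·5; 3·2 + 1·1 + 4·5; 1·2 + 5·1 + 1·5) = (24, 27, 12)
Aw2 = (126, 147, 171)
w2·Aw2 = 24·126 + 27·147 + 12·171 = 9045; w2·w2 = 24·24 + 27·27 + 12·12 = 1449
λ ≈ 9045/1449 = 6.2422

λ ≈ 6.2422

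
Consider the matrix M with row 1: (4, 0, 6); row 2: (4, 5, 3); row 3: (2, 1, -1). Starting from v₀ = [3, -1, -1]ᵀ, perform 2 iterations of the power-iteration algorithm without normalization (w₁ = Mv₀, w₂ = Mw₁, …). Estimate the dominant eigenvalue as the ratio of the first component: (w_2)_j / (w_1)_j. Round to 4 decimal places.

λ ≈ 10.0000

w1 = Mv₀ = (4·3 + 0·(-1) + 6·(-1); 4·3 + 5·(-1) + 3·(-1); 2·3 + 1·(-1) + (-1)·(-1)) = (6, 4, 6)
w2 = Mw1 = (4·6 + 0·4 + 6·6; 4·6 + 5·4 + 3·6; 2·6 + 1·4 + (-1)·6) = (60, 62, 10)
Ratio at component: 60 / 6 = 10.0000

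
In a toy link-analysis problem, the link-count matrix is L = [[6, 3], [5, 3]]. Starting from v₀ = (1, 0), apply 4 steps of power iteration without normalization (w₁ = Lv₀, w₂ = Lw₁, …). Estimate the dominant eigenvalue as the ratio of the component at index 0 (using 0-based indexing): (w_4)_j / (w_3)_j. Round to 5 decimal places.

w1 = Lv₀ = (6, 5)
w2 = Lw1 = (51, 45)
w3 = Lw2 = (441, 390)
w4 = Lw3 = (3816, 3375)
Ratio at component: 3816 / 441 = 8.65306

8.65306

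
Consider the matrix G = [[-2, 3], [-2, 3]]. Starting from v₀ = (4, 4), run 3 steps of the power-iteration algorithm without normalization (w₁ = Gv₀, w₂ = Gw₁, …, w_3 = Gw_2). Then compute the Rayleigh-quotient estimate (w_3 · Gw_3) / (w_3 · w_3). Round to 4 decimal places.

1.0000

w1 = Gv₀ = ((-2)·4 + 3·4; (-2)·4 + 3·4) = (4, 4)
w2 = Gw1 = ((-2)·4 + 3·4; (-2)·4 + 3·4) = (4, 4)
w3 = Gw2 = (4, 4)
Gw3 = (4, 4)
w3·Gw3 = 4·4 + 4·4 = 32; w3·w3 = 4·4 + 4·4 = 32
λ ≈ 32/32 = 1.0000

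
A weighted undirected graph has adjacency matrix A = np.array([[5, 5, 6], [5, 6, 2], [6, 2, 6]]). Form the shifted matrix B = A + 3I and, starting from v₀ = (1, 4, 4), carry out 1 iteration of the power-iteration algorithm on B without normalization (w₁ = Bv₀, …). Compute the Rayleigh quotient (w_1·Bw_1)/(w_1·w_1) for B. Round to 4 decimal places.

B = A + 3I has rows (8, 5, 6); (5, 9, 2); (6, 2, 9)
w1 = Bv₀ = (52, 49, 50)
Bw1 = (961, 801, 860)
w1·Bw1 = 132221; w1·w1 = 7605; μ ≈ 132221/7605 = 17.3861

μ ≈ 17.3861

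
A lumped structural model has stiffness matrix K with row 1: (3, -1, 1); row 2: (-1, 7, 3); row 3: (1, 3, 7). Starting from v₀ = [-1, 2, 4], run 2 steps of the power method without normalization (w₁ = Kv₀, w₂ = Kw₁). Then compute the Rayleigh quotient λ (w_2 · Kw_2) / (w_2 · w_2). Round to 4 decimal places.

w1 = Kv₀ = (3·(-1) + (-1)·2 + 1·4; (-1)·(-1) + 7·2 + 3·4; 1·(-1) + 3·2 + 7·4) = (-1, 27, 33)
w2 = Kw1 = (3·(-1) + (-1)·27 + 1·33; (-1)·(-1) + 7·27 + 3·33; 1·(-1) + 3·27 + 7·33) = (3, 289, 311)
Kw2 = (31, 2953, 3047)
w2·Kw2 = 3·31 + 289·2953 + 311·3047 = 1801127; w2·w2 = 3·3 + 289·289 + 311·311 = 180251
λ ≈ 1801127/180251 = 9.9923

λ ≈ 9.9923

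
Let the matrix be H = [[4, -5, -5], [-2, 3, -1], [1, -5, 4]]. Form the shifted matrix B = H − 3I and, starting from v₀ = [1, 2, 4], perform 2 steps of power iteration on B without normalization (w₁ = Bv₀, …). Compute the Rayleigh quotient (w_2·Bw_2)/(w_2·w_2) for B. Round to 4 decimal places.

μ ≈ -1.8979

B = H − 3I has rows (1, -5, -5); (-2, 0, -1); (1, -5, 1)
w1 = Bv₀ = (-29, -6, -5)
w2 = Bw1 = (26, 63, -4)
Bw2 = (-269, -48, -293)
w2·Bw2 = -8846; w2·w2 = 4661; μ ≈ -8846/4661 = -1.8979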